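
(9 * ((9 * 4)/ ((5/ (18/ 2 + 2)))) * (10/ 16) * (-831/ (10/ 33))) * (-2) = 24433893/ 10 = 2443389.30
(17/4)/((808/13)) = 221/3232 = 0.07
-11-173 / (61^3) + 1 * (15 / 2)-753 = -756.50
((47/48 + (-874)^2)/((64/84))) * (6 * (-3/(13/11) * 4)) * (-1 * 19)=482782472865/416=1160534790.54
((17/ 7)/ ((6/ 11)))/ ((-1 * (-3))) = 187/ 126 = 1.48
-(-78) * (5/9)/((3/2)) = 28.89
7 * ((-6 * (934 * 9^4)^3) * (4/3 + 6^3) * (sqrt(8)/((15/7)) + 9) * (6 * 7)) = -793995741613490838780306816-411701495651439694182381312 * sqrt(2)/5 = -910442509373401604770238500.00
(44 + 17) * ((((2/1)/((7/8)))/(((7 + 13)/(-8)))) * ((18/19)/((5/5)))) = -35136/665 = -52.84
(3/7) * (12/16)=9/28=0.32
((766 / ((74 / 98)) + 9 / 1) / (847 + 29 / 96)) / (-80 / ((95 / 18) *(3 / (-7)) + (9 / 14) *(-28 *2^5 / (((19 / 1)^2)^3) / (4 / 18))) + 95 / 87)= 2565402867385056 / 77436469616928175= 0.03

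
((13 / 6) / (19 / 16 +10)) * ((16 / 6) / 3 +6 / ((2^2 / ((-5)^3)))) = -174668 / 4833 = -36.14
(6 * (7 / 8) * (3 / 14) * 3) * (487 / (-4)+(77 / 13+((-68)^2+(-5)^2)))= 6364575 / 416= 15299.46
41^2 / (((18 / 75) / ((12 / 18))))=42025 / 9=4669.44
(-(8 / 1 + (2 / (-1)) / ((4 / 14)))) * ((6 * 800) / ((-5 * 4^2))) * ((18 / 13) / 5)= 16.62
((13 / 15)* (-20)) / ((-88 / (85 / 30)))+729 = 288905 / 396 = 729.56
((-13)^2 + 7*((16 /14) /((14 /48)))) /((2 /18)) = 12375 /7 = 1767.86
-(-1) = 1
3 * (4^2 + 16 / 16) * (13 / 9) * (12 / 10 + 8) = 10166 / 15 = 677.73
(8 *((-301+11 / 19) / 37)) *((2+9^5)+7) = -2696824512 / 703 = -3836165.74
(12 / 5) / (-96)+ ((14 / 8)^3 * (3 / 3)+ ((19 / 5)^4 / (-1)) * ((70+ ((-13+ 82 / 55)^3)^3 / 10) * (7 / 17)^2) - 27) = 12525691811.41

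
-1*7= -7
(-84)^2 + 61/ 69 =486925/ 69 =7056.88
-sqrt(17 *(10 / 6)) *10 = -10 *sqrt(255) / 3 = -53.23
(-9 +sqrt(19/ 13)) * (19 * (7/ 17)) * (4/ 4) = -1197/ 17 +133 * sqrt(247)/ 221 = -60.95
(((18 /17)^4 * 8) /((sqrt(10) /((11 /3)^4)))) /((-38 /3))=-113848416 * sqrt(10) /7934495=-45.37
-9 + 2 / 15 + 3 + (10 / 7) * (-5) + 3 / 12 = -12.76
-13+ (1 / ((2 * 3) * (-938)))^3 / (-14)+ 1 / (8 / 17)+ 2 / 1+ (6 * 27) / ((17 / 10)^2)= 34029018715393585 / 721253850532992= 47.18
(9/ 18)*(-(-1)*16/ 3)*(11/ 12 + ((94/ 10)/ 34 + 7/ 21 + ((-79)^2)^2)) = 26486056118/ 255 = 103866886.74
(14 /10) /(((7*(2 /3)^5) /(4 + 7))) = 2673 /160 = 16.71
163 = 163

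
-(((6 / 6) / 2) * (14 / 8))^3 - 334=-171351 / 512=-334.67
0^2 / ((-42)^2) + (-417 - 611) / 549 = -1028 / 549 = -1.87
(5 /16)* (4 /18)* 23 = 115 /72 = 1.60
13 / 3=4.33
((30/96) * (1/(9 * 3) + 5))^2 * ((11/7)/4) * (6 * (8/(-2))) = -23.36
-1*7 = -7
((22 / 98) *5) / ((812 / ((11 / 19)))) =605 / 755972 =0.00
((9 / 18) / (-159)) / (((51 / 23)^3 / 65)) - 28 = -1181915359 / 42183018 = -28.02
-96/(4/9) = -216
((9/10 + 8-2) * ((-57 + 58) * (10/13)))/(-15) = -23/65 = -0.35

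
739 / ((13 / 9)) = 511.62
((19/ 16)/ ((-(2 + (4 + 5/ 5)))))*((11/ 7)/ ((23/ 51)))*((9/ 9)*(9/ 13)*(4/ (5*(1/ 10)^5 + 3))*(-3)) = 1438965000/ 879074651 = 1.64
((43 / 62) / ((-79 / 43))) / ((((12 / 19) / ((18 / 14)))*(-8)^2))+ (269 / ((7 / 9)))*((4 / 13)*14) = 169995749379 / 114103808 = 1489.83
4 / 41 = 0.10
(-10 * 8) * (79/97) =-6320/97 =-65.15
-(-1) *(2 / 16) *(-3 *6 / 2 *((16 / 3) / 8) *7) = -21 / 4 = -5.25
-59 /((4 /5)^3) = -7375 /64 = -115.23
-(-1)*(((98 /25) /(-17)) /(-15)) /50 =49 /159375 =0.00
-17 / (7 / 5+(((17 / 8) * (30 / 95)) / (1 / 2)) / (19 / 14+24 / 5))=-696065 / 66248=-10.51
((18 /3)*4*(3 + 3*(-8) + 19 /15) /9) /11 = -2368 /495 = -4.78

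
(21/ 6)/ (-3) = -7/ 6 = -1.17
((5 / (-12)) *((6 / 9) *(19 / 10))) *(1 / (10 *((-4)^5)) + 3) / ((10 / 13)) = -2.06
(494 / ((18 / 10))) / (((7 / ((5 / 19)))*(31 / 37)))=24050 / 1953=12.31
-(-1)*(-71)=-71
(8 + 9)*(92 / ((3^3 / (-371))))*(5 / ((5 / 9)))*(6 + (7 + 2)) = -2901220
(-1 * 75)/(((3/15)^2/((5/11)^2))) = -46875/121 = -387.40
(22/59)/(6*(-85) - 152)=-11/19529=-0.00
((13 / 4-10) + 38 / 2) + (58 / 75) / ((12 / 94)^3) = 383.96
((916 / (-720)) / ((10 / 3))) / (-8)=229 / 4800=0.05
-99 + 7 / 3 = -290 / 3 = -96.67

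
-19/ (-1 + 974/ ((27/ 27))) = -19/ 973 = -0.02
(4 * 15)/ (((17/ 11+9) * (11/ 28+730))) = 1540/ 197693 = 0.01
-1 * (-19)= 19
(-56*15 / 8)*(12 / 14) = -90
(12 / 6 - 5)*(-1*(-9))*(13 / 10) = -351 / 10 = -35.10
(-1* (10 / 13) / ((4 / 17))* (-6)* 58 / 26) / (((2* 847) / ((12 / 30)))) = 1479 / 143143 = 0.01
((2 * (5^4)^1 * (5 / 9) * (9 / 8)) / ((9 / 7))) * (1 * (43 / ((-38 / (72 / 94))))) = -940625 / 1786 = -526.67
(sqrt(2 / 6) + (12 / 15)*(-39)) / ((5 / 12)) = -1872 / 25 + 4*sqrt(3) / 5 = -73.49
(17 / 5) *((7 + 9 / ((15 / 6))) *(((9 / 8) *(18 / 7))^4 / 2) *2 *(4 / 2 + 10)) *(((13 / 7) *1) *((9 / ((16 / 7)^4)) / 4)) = 13613568562971 / 2936012800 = 4636.75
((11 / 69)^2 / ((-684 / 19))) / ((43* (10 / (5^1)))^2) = -121 / 1267644816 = -0.00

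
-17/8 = -2.12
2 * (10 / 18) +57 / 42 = 311 / 126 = 2.47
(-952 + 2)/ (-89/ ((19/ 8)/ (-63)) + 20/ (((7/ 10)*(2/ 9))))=-63175/ 165546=-0.38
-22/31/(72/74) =-407/558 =-0.73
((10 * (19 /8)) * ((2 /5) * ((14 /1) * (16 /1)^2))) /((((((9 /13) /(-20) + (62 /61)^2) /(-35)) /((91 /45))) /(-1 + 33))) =-95921507368960 /1241937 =-77235405.15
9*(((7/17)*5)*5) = 1575/17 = 92.65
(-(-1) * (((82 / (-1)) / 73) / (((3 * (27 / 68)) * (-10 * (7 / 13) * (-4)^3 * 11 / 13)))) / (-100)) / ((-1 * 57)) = -117793 / 207617256000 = -0.00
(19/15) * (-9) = -57/5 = -11.40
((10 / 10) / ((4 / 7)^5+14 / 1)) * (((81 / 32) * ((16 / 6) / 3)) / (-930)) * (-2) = 0.00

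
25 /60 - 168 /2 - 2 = -1027 /12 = -85.58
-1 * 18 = -18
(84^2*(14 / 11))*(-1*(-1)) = 98784 / 11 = 8980.36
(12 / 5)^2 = 144 / 25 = 5.76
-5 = -5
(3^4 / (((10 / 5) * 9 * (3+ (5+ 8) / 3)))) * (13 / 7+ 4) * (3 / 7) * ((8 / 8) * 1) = 3321 / 2156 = 1.54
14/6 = 7/3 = 2.33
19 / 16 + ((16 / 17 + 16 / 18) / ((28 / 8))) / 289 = 841403 / 707472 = 1.19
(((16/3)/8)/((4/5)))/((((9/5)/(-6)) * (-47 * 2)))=25/846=0.03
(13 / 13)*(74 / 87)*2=148 / 87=1.70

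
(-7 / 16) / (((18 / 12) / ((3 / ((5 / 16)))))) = -14 / 5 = -2.80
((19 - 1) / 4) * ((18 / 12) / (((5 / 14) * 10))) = 189 / 100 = 1.89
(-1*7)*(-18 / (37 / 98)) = 12348 / 37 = 333.73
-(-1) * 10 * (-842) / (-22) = 4210 / 11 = 382.73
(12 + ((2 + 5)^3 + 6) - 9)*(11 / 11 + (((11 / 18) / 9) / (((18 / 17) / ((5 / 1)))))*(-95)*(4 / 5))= -5996672 / 729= -8225.89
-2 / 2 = -1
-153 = -153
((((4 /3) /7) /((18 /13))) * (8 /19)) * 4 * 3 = 832 /1197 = 0.70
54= 54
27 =27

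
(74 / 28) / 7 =37 / 98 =0.38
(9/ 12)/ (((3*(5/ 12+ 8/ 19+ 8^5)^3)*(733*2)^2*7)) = 740772/ 1568532938710479170573314625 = 0.00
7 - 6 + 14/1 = 15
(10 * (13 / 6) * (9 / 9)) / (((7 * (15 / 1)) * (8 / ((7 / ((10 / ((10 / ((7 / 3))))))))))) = 13 / 168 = 0.08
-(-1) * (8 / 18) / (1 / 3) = 4 / 3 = 1.33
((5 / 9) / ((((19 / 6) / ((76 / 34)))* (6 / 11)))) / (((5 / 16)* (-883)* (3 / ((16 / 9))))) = -5632 / 3647673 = -0.00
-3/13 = -0.23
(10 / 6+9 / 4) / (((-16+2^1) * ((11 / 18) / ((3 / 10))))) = -423 / 3080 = -0.14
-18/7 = -2.57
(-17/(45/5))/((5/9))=-17/5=-3.40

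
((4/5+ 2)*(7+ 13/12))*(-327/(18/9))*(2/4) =-74011/40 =-1850.28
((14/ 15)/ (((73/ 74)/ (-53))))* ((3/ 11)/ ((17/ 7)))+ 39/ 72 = -8337229/ 1638120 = -5.09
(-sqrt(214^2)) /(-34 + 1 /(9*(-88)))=169488 /26929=6.29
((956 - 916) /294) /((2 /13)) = 130 /147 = 0.88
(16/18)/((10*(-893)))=-4/40185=-0.00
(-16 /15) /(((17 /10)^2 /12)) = -1280 /289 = -4.43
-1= -1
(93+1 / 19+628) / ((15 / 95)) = 13700 / 3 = 4566.67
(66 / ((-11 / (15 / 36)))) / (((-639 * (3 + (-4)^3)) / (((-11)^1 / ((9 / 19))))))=1045 / 701622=0.00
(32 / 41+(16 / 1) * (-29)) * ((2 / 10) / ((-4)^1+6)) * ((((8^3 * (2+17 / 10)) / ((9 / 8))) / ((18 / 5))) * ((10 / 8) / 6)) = -44973056 / 9963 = -4514.01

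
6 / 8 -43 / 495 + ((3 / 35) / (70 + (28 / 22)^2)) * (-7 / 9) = 5681243 / 8579340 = 0.66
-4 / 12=-1 / 3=-0.33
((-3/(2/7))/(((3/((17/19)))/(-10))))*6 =187.89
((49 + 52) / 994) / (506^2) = 101 / 254499784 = 0.00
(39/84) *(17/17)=13/28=0.46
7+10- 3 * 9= -10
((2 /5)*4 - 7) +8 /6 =-61 /15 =-4.07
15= 15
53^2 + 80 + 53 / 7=20276 / 7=2896.57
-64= -64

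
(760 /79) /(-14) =-380 /553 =-0.69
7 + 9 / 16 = 121 / 16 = 7.56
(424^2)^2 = 32319410176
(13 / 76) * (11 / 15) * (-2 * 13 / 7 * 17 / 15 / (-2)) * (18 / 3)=31603 / 19950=1.58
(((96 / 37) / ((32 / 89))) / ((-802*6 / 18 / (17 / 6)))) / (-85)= 267 / 296740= 0.00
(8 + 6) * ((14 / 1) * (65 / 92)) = 3185 / 23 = 138.48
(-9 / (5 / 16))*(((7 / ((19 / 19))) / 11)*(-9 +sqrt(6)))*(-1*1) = -9072 / 55 +1008*sqrt(6) / 55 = -120.05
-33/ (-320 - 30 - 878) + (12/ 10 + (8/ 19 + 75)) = 8941747/ 116660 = 76.65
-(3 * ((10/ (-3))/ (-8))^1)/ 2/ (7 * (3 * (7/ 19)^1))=-95/ 1176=-0.08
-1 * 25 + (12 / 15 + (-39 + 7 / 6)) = -1861 / 30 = -62.03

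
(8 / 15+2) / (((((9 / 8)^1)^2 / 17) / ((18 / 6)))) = 41344 / 405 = 102.08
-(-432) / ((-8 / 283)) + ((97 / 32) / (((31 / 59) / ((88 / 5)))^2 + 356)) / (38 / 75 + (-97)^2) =-34499079790013180548 / 2257497696116739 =-15282.00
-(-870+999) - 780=-909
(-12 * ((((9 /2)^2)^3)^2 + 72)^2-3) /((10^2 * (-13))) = 239299828982035237544259 /5452595200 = 43887327080879.81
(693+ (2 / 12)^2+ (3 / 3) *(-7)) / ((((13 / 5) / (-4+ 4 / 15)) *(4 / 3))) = -172879 / 234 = -738.80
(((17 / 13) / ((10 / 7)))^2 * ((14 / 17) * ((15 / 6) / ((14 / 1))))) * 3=2499 / 6760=0.37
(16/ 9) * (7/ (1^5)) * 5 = 560/ 9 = 62.22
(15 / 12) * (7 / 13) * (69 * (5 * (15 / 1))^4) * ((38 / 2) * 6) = 4355490234375 / 26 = 167518855168.27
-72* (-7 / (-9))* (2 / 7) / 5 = -16 / 5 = -3.20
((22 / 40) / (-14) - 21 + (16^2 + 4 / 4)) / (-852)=-22023 / 79520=-0.28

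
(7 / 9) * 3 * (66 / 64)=77 / 32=2.41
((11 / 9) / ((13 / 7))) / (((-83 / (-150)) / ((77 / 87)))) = 296450 / 281619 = 1.05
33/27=11/9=1.22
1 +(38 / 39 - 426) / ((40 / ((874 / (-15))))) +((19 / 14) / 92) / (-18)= 1557493051 / 2511600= 620.12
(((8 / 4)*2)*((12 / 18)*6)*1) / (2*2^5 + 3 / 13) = 208 / 835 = 0.25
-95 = -95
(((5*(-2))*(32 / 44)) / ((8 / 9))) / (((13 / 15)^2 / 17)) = -185.18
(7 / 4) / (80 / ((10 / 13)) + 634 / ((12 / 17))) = 3 / 1718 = 0.00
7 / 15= 0.47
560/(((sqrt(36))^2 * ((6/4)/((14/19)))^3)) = 1.84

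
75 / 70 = 15 / 14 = 1.07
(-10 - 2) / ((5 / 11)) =-132 / 5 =-26.40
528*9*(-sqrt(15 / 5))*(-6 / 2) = 14256*sqrt(3) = 24692.12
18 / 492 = 3 / 82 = 0.04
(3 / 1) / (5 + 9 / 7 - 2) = 0.70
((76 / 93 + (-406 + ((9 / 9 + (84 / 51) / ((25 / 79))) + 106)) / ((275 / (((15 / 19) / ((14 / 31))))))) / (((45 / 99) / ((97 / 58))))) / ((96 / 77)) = -648086289829 / 209071440000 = -3.10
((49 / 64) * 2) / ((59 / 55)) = 2695 / 1888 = 1.43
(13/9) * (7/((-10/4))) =-182/45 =-4.04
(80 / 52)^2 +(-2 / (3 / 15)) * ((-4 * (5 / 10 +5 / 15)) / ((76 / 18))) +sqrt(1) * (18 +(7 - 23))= 12.26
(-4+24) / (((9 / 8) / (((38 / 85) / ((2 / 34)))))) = 1216 / 9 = 135.11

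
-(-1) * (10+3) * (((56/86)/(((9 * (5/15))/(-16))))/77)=-832/1419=-0.59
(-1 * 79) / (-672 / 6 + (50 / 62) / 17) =41633 / 58999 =0.71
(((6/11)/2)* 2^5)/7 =96/77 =1.25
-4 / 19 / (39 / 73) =-292 / 741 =-0.39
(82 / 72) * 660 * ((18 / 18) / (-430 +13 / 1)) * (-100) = 180.26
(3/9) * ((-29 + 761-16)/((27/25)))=17900/81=220.99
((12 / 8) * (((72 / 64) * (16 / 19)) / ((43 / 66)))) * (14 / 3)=10.18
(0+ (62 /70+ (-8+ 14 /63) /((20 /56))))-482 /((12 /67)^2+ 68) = -192241139 /6871410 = -27.98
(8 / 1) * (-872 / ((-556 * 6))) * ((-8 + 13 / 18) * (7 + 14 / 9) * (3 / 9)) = -4397932 / 101331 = -43.40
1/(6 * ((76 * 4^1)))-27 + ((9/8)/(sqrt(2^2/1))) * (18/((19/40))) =-10367/1824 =-5.68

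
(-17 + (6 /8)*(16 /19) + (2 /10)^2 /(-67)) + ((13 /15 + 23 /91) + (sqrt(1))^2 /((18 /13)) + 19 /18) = -351138776 /26064675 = -13.47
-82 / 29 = -2.83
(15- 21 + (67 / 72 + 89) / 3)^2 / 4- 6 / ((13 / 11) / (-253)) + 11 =1439.18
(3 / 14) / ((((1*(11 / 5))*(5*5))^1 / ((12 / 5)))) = 18 / 1925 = 0.01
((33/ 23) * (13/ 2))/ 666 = 143/ 10212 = 0.01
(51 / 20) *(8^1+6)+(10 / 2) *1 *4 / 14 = 2599 / 70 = 37.13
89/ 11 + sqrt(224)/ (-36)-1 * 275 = -267.32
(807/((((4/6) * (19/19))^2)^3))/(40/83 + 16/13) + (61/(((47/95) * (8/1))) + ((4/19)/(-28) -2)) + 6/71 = 13449347305841/2499599872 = 5380.60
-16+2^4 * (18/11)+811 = 9033/11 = 821.18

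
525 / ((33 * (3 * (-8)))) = -175 / 264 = -0.66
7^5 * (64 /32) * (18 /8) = 151263 /2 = 75631.50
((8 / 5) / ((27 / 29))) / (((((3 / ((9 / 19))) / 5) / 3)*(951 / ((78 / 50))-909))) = -754 / 55461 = -0.01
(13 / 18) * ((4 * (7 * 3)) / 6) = 91 / 9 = 10.11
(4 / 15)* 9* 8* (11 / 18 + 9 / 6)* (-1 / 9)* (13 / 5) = -7904 / 675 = -11.71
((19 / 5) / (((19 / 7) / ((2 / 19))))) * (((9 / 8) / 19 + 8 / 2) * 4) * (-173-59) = -1002008 / 1805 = -555.13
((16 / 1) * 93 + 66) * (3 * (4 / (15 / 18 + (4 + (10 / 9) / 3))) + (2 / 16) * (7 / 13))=53891943 / 14612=3688.20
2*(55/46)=2.39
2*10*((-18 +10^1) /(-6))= 80 /3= 26.67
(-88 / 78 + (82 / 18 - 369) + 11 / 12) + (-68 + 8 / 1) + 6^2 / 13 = -421.89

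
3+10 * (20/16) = 31/2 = 15.50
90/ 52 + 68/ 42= 1829/ 546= 3.35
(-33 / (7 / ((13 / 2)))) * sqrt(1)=-429 / 14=-30.64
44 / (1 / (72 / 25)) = 3168 / 25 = 126.72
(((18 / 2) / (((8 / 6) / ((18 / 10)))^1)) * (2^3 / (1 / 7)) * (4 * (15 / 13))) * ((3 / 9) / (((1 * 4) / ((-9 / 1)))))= -2355.23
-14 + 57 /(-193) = -2759 /193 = -14.30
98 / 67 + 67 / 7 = 5175 / 469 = 11.03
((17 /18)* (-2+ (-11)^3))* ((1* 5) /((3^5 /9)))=-113305 /486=-233.14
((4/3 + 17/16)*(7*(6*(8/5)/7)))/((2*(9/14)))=161/9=17.89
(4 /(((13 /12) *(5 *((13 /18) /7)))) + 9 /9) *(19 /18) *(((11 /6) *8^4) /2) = 32329.88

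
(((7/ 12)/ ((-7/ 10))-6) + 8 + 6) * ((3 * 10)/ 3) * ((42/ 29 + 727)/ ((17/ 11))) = 49960625/ 1479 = 33780.00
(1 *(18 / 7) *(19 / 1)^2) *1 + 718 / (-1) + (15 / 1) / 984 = 482851 / 2296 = 210.30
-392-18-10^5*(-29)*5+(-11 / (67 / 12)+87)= 971478227 / 67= 14499675.03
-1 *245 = -245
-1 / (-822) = 1 / 822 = 0.00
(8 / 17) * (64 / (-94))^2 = 8192 / 37553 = 0.22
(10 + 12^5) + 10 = 248852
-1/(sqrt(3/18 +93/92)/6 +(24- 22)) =-0.46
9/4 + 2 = 17/4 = 4.25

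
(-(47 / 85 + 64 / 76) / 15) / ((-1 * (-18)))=-751 / 145350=-0.01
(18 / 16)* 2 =2.25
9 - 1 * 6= 3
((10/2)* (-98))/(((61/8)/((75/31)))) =-294000/1891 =-155.47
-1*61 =-61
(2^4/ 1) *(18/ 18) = 16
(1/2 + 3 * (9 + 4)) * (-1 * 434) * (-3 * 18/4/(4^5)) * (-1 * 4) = -462861/512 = -904.03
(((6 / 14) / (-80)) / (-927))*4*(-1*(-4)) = 0.00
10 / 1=10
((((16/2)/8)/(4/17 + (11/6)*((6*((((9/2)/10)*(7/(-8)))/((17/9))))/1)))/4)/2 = -340/5597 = -0.06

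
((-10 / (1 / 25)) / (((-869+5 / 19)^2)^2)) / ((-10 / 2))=3258025 / 37113966160128648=0.00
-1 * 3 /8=-0.38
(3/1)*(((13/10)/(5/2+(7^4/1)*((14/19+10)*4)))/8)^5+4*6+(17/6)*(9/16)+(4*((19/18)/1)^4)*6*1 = 11459887252299147823236037964953231584914431927/206901175187119319860142234219085527961600000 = 55.39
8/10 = 4/5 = 0.80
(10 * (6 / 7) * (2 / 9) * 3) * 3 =120 / 7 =17.14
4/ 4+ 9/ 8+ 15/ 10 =29/ 8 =3.62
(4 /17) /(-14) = -2 /119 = -0.02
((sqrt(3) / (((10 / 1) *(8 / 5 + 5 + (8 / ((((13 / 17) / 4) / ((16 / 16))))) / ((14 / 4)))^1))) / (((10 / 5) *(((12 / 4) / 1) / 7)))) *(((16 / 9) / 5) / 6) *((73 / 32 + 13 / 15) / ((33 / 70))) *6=6737549 *sqrt(3) / 451362780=0.03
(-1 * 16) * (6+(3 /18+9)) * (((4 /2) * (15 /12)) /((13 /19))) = -2660 /3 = -886.67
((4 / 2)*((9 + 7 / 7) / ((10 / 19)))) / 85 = 38 / 85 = 0.45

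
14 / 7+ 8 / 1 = 10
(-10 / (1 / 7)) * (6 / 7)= -60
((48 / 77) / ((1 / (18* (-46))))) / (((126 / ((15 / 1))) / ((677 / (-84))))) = 1868520 / 3773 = 495.23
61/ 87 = 0.70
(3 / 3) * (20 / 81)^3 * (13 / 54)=52000 / 14348907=0.00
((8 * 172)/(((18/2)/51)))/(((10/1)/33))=128656/5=25731.20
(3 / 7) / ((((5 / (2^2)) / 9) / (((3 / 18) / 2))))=9 / 35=0.26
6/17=0.35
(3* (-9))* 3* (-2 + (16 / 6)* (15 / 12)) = -108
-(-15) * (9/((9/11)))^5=2415765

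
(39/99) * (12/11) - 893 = -108001/121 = -892.57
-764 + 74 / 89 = -67922 / 89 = -763.17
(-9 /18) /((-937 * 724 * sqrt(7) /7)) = sqrt(7) /1356776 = 0.00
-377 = -377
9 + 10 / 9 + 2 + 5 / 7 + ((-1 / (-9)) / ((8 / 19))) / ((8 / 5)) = 17459 / 1344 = 12.99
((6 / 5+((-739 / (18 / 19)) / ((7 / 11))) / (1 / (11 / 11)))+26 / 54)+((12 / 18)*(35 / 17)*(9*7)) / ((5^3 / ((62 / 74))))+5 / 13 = -94516498049 / 77272650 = -1223.16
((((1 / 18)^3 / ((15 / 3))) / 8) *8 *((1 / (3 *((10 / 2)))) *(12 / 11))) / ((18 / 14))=7 / 3608550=0.00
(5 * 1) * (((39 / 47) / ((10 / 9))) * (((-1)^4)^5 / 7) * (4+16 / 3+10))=3393 / 329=10.31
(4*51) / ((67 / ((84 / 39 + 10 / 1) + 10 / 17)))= 33792 / 871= 38.80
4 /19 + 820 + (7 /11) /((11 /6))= 1886462 /2299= 820.56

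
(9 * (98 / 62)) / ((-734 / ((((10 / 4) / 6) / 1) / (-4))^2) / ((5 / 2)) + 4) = -55125 / 104834932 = -0.00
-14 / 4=-7 / 2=-3.50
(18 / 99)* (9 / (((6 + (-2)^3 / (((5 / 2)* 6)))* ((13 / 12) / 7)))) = 11340 / 5863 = 1.93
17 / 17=1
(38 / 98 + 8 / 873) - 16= -667453 / 42777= -15.60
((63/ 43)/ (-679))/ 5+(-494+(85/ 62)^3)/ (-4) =2442527080677/ 19881321760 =122.86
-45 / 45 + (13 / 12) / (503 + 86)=-7055 / 7068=-1.00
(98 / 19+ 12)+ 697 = 714.16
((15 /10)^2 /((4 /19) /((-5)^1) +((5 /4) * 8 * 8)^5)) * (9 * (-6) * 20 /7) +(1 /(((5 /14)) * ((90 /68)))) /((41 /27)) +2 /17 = 3187013636038979 /2109462755528450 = 1.51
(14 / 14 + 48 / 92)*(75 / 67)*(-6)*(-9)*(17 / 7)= 223.39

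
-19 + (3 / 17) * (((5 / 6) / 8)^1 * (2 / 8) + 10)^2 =-1.26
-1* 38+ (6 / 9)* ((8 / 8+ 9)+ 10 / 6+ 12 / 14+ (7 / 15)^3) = -2096698 / 70875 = -29.58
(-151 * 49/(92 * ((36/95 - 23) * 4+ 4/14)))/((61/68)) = 83645695/84154746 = 0.99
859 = 859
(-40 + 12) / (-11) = 28 / 11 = 2.55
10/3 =3.33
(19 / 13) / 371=19 / 4823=0.00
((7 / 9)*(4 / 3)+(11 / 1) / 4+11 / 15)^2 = 5958481 / 291600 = 20.43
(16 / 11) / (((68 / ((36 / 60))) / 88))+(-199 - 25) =-222.87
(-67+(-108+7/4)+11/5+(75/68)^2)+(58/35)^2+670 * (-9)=-35102781859/5664400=-6197.09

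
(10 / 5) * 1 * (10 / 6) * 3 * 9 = 90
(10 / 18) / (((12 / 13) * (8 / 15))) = 325 / 288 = 1.13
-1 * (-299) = 299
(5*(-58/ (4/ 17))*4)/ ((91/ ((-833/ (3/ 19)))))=11146730/ 39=285813.59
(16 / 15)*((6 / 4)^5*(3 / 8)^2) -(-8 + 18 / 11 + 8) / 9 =6739 / 7040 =0.96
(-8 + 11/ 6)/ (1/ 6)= -37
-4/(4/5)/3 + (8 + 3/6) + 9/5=259/30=8.63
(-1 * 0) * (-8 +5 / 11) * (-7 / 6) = 0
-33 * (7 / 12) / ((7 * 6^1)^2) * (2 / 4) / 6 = -0.00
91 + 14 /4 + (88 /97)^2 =1793789 /18818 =95.32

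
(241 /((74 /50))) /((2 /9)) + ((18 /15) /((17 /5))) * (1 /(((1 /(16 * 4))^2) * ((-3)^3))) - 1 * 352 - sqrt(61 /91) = 3704873 /11322 - sqrt(5551) /91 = 326.41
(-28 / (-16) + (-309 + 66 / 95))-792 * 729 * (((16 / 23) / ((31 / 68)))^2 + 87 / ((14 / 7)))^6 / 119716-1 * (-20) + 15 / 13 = -912217985052186577255788699302828245717325091043925721 / 20416603769593184775920763175289812342576480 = -44680202219.08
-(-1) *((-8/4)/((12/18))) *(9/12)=-9/4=-2.25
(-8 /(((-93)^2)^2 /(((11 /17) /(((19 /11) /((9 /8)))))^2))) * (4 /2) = -14641 /385400089636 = -0.00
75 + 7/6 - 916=-839.83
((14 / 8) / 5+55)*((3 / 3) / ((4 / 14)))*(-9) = -69741 / 40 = -1743.52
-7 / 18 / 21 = -1 / 54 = -0.02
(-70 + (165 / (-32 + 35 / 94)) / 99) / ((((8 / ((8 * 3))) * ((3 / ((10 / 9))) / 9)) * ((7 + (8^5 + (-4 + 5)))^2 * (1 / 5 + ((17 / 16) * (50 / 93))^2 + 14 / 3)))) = -2729240000 / 21734279351742529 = -0.00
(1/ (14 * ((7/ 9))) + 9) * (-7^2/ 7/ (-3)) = 297/ 14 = 21.21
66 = 66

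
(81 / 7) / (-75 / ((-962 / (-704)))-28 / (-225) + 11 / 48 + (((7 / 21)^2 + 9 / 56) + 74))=140259600 / 239269841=0.59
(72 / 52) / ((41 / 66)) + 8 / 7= 12580 / 3731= 3.37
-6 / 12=-1 / 2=-0.50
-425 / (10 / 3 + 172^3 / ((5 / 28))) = -6375 / 427429682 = -0.00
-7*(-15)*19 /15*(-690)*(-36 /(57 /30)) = 1738800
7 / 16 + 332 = 5319 / 16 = 332.44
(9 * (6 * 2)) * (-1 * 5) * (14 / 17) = -444.71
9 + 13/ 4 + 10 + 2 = 97/ 4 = 24.25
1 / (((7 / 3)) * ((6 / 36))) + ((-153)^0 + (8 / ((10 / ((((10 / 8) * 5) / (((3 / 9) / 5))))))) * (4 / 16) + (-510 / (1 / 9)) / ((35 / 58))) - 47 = -213667 / 28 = -7630.96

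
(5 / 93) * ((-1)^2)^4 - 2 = -181 / 93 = -1.95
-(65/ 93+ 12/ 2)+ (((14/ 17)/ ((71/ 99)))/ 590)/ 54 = -443654603/ 66228090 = -6.70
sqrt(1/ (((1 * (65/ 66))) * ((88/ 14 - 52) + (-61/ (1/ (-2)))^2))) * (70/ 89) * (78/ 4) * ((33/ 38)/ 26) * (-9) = -6237 * sqrt(779789010)/ 4566660488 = -0.04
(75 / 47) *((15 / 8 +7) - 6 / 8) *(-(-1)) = 12.97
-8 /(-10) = 4 /5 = 0.80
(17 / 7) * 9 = 153 / 7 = 21.86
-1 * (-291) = 291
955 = 955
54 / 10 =5.40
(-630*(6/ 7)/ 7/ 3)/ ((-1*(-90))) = -2/ 7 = -0.29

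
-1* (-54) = 54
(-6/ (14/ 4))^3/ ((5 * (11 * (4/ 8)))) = -0.18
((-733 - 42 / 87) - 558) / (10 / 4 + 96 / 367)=-27490502 / 58783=-467.66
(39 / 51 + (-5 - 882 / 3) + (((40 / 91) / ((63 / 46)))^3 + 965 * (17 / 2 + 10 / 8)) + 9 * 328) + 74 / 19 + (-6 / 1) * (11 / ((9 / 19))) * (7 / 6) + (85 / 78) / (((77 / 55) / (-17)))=2894770203132465059 / 243449192845404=11890.65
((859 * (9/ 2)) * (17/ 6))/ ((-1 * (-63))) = 14603/ 84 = 173.85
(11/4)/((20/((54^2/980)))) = 8019/19600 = 0.41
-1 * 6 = -6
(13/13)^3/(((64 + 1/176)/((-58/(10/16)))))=-81664/56325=-1.45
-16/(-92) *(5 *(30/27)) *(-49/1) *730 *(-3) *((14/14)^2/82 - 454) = -44386993000/943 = -47069981.97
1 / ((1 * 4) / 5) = 5 / 4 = 1.25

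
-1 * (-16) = 16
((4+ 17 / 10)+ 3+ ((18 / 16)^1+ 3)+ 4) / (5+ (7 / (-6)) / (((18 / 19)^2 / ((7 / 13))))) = 2126007 / 543355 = 3.91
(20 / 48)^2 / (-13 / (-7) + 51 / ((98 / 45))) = 1225 / 178344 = 0.01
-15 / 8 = -1.88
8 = 8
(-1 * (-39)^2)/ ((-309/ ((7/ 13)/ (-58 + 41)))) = -273/ 1751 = -0.16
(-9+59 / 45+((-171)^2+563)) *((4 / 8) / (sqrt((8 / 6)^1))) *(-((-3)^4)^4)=-3206583728073 *sqrt(3) / 10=-555396593574.61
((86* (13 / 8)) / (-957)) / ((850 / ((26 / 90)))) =-7267 / 146421000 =-0.00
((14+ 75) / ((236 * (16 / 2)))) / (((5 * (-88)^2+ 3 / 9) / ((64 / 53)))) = 534 / 363235447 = 0.00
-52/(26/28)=-56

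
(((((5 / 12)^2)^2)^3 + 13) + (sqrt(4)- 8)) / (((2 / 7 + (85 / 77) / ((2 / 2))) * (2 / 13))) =32.74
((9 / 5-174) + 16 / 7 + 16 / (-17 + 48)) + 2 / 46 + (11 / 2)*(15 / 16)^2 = -2102074327 / 12776960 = -164.52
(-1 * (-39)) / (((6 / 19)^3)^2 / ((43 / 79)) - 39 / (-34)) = 894154014286 / 26340420151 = 33.95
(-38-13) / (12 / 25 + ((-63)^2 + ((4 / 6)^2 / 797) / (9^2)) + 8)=-740791575 / 57774189781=-0.01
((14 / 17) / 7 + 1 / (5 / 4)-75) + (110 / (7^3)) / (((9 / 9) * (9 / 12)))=-6442213 / 87465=-73.65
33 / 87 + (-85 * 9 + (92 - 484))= -33542 / 29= -1156.62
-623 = -623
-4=-4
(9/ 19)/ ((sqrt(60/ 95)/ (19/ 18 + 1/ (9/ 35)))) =89*sqrt(57)/ 228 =2.95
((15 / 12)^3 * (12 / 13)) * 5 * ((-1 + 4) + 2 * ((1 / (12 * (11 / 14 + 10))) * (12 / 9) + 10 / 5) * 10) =36698125 / 94224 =389.48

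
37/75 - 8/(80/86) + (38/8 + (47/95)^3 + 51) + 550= 6150099311/10288500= 597.76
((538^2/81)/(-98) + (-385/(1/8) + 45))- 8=-12222389/3969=-3079.46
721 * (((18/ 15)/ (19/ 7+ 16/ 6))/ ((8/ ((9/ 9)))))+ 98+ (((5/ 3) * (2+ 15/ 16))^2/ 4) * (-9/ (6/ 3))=105452211/ 1157120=91.13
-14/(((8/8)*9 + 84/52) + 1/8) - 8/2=-5924/1117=-5.30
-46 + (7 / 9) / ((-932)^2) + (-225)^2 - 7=395352476359 / 7817616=50572.00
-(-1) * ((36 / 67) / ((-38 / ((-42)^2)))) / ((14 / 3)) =-5.34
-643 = -643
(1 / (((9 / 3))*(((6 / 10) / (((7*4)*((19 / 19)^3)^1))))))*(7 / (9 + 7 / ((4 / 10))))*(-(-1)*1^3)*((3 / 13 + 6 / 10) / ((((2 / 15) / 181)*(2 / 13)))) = 1596420 / 53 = 30121.13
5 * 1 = 5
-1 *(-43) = 43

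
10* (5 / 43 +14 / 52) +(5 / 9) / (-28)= 540265 / 140868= 3.84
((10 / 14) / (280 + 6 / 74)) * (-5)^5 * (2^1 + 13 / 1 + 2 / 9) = -79203125 / 652869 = -121.32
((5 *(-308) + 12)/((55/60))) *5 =-91680/11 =-8334.55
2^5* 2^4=512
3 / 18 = 0.17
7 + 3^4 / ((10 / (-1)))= -1.10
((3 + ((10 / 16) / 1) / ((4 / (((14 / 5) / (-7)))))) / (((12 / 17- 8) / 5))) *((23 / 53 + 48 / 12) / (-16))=938825 / 1682432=0.56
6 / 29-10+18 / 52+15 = 4187 / 754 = 5.55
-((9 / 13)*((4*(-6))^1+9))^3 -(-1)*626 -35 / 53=203215046 / 116441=1745.22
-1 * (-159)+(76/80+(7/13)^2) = 541611/3380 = 160.24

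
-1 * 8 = -8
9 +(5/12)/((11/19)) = 1283/132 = 9.72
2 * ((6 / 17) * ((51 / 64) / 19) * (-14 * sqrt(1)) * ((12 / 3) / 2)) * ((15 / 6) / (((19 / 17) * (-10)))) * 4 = 1071 / 1444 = 0.74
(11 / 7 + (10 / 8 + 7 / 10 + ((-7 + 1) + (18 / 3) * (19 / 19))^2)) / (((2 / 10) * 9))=493 / 252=1.96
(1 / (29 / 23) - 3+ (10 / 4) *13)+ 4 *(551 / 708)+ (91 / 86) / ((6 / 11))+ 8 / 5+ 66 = 102.95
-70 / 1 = -70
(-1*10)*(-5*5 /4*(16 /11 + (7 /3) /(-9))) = 44375 /594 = 74.71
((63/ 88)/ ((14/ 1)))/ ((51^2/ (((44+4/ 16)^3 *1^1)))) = 5545233/ 3255296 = 1.70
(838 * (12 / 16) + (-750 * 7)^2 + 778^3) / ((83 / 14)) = 6978637127 / 83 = 84079965.39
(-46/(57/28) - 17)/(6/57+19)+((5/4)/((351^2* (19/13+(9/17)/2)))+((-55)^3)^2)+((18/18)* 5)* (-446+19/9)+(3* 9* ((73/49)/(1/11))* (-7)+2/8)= 96876141694098570977/3499780284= 27680635306.45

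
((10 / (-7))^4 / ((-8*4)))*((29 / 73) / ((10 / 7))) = -3625 / 100156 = -0.04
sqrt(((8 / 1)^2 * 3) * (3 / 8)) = 6 * sqrt(2) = 8.49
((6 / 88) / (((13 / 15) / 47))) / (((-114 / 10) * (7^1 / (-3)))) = 10575 / 76076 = 0.14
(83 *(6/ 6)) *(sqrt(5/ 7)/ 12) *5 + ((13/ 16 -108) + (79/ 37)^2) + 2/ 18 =-20209907/ 197136 + 415 *sqrt(35)/ 84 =-73.29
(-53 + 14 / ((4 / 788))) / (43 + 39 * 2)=2705 / 121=22.36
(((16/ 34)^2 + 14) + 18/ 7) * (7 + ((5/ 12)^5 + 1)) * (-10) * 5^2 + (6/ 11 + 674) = -7605411242245/ 230719104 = -32963.94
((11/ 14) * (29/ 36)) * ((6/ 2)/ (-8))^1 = -319/ 1344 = -0.24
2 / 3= 0.67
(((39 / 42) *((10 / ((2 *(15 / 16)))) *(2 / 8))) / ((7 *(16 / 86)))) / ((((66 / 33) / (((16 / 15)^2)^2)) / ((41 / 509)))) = 187752448 / 3787914375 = 0.05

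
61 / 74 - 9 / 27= 109 / 222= 0.49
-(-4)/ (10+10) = 1/ 5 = 0.20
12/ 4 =3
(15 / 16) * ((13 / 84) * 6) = 195 / 224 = 0.87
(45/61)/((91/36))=1620/5551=0.29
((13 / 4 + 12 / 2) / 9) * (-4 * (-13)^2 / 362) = -6253 / 3258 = -1.92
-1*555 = -555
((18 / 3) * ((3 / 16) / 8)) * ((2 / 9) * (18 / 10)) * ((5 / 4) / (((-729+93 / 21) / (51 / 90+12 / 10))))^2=137641 / 263425884160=0.00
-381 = -381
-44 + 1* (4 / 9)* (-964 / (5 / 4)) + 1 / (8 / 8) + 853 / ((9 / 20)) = 7549 / 5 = 1509.80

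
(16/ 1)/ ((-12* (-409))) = 4/ 1227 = 0.00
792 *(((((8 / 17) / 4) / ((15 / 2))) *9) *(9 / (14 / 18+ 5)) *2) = 384912 / 1105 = 348.34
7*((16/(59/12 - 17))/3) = -448/145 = -3.09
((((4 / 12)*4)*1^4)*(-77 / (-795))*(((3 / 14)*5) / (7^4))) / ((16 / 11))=121 / 3054072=0.00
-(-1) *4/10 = 2/5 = 0.40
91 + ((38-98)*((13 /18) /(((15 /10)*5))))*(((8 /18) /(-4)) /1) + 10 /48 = 59519 /648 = 91.85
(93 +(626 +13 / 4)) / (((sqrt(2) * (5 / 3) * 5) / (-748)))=-1620729 * sqrt(2) / 50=-45841.14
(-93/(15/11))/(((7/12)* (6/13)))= -8866/35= -253.31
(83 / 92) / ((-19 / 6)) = -0.28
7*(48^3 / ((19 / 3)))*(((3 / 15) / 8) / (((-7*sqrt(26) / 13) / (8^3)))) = -569846.67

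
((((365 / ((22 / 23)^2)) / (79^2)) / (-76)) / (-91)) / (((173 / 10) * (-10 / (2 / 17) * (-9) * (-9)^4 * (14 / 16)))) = 193085 / 1587231076193309547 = 0.00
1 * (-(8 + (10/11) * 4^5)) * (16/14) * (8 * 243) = -160621056/77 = -2085987.74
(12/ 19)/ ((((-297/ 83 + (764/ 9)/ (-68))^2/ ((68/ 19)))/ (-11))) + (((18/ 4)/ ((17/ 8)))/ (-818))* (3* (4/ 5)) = -12653918557624044/ 11787599517320485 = -1.07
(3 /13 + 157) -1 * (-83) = 3123 /13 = 240.23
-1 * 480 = -480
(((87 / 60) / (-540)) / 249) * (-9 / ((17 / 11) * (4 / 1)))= 319 / 20318400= 0.00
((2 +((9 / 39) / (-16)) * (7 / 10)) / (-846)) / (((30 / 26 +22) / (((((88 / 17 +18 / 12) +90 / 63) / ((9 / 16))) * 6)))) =-2661377 / 303028740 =-0.01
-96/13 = -7.38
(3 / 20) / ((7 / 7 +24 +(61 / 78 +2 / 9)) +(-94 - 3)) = -351 / 166130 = -0.00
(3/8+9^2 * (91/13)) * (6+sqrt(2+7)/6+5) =104397/16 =6524.81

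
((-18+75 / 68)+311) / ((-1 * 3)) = -19999 / 204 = -98.03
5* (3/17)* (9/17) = 135/289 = 0.47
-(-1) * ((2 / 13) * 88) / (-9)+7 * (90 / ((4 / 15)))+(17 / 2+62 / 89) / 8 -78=380556881 / 166608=2284.15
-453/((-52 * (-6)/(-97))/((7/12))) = 102529/1248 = 82.15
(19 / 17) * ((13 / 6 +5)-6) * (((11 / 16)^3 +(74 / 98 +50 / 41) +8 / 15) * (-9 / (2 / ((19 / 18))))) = -126231980797 / 7194378240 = -17.55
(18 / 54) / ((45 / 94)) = 94 / 135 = 0.70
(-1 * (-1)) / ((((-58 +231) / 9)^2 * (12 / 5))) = 135 / 119716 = 0.00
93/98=0.95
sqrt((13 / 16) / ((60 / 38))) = sqrt(7410) / 120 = 0.72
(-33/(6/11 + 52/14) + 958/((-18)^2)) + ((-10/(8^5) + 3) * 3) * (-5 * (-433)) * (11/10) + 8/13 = 30312828979063/1414692864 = 21427.14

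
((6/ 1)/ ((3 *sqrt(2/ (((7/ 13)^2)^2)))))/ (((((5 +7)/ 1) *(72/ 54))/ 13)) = 49 *sqrt(2)/ 208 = 0.33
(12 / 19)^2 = 144 / 361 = 0.40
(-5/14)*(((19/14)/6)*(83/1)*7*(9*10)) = -118275/28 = -4224.11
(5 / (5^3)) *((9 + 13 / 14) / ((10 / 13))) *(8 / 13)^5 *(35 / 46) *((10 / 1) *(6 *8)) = 54657024 / 3284515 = 16.64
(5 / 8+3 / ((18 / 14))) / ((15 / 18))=71 / 20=3.55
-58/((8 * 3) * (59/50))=-725/354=-2.05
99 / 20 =4.95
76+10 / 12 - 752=-4051 / 6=-675.17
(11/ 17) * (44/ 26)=242/ 221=1.10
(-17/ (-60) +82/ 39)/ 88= 1861/ 68640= 0.03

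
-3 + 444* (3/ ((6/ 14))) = 3105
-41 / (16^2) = -41 / 256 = -0.16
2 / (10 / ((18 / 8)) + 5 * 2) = 9 / 65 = 0.14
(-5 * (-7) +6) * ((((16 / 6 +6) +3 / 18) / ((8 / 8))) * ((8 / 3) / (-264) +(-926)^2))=184466237279 / 594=310549221.01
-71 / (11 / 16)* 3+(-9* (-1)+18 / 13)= -42819 / 143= -299.43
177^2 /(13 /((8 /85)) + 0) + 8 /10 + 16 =269196 /1105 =243.62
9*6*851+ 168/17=781386/17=45963.88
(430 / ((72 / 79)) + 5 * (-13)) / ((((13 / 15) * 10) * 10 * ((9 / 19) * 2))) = 55651 / 11232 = 4.95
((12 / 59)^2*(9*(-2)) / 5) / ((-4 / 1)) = 648 / 17405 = 0.04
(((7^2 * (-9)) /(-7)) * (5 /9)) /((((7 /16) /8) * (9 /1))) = 640 /9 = 71.11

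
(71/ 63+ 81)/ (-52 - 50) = -2587/ 3213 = -0.81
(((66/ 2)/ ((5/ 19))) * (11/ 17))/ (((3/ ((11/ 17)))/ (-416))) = -10520224/ 1445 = -7280.43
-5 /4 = -1.25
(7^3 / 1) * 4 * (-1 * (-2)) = 2744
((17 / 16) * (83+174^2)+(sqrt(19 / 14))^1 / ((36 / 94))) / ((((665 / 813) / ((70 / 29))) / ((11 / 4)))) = 140107 * sqrt(266) / 92568+4615509129 / 17632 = 261793.58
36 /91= 0.40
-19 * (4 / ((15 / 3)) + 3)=-361 / 5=-72.20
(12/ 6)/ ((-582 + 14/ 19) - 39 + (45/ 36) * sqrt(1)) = -152/ 47045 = -0.00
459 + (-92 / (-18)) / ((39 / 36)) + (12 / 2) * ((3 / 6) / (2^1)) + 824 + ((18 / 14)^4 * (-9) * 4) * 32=-348103057 / 187278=-1858.75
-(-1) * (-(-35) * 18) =630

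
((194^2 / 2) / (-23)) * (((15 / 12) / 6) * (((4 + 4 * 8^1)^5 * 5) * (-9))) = 10667367187200 / 23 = 463798573356.52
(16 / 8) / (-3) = -2 / 3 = -0.67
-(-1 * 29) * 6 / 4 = 87 / 2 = 43.50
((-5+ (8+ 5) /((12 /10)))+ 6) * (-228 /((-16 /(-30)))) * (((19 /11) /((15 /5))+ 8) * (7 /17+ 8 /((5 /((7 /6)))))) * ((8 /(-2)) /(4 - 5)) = -221806627 /561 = -395377.23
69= 69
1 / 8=0.12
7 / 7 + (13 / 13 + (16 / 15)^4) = 3.29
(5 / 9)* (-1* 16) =-80 / 9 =-8.89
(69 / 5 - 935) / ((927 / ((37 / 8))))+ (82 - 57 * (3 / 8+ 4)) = -6376687 / 37080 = -171.97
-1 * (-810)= 810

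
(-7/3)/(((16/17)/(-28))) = 833/12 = 69.42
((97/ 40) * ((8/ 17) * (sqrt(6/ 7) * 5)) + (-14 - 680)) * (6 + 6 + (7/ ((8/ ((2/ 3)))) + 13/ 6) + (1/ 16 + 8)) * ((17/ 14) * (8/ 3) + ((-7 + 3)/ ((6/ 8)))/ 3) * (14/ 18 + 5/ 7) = -136914055/ 3969 + 38272805 * sqrt(42)/ 944622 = -34233.28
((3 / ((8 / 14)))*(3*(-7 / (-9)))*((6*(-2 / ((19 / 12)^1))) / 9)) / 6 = -98 / 57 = -1.72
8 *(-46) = -368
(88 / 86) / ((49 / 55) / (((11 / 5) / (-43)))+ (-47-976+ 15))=-5324 / 5335225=-0.00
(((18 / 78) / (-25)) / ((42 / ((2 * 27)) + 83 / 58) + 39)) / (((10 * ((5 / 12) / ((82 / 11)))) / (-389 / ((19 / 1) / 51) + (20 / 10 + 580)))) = 6765514632 / 36528366875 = 0.19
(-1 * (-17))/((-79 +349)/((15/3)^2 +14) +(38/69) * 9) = 5083/3552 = 1.43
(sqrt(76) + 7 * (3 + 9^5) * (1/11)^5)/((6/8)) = 551152/161051 + 8 * sqrt(19)/3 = 15.05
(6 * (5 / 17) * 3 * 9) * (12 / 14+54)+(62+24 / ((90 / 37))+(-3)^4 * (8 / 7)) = 708446 / 255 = 2778.22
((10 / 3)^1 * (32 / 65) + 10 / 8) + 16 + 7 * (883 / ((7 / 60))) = 8267827 / 156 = 52998.89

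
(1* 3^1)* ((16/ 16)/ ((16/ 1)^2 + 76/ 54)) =81/ 6950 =0.01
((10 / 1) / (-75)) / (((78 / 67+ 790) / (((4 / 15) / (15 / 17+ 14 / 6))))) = -1139 / 81499800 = -0.00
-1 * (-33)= 33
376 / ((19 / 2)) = 752 / 19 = 39.58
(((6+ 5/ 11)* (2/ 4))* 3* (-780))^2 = 6900624900/ 121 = 57029957.85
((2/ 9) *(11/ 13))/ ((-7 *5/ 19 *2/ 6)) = -418/ 1365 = -0.31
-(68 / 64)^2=-289 / 256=-1.13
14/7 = 2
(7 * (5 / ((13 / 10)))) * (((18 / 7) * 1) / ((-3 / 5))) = -1500 / 13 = -115.38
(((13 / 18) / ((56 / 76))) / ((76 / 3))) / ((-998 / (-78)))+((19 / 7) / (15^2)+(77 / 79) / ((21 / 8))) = 54835537 / 141915600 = 0.39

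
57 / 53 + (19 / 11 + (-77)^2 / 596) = 4430471 / 347468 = 12.75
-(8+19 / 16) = -147 / 16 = -9.19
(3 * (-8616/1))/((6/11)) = -47388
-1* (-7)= 7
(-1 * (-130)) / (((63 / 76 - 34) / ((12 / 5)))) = -23712 / 2521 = -9.41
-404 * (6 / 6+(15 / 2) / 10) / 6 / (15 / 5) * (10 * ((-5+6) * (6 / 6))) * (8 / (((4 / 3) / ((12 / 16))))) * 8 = -14140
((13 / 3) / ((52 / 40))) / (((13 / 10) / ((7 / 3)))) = 700 / 117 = 5.98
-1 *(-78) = 78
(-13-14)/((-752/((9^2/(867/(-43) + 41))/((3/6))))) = 94041/336896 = 0.28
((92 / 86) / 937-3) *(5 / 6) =-604135 / 241746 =-2.50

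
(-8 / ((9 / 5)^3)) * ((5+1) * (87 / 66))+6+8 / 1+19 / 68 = 623483 / 181764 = 3.43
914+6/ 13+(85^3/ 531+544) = 18051385/ 6903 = 2615.01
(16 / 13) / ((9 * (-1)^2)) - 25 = -2909 / 117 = -24.86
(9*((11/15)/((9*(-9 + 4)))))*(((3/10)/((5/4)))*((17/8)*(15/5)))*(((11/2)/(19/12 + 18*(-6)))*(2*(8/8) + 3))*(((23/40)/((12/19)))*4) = 2696727/12770000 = 0.21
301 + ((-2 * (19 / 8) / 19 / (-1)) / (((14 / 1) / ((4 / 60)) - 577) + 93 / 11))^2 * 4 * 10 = 9364192477 / 31110272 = 301.00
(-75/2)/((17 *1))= -75/34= -2.21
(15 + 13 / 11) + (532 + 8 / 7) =42298 / 77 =549.32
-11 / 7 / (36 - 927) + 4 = 4.00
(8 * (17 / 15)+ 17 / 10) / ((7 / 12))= 646 / 35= 18.46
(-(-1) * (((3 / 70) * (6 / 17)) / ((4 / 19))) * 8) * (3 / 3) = 342 / 595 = 0.57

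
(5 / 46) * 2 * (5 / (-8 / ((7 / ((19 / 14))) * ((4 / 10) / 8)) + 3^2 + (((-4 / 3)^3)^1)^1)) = -33075 / 742187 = -0.04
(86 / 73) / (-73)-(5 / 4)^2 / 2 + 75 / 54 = 907807 / 1534752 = 0.59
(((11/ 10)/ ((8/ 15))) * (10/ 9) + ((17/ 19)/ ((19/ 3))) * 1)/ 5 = 21079/ 43320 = 0.49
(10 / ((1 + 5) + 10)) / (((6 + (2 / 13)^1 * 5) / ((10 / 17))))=0.05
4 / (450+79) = 4 / 529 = 0.01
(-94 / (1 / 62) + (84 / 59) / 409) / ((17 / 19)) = -2672072296 / 410227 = -6513.64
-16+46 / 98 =-761 / 49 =-15.53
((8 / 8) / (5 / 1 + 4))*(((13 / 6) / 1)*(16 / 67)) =104 / 1809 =0.06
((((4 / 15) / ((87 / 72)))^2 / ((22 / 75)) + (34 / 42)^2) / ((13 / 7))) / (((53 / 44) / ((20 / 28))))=67018300 / 255537009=0.26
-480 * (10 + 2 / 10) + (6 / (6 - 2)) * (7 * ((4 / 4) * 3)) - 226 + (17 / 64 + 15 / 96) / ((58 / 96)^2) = -8560277 / 1682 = -5089.34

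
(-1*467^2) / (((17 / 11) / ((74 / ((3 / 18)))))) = -1065146676 / 17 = -62655686.82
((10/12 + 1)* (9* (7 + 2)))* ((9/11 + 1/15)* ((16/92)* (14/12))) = 3066/115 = 26.66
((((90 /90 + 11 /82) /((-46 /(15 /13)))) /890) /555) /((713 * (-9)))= 1 /111418128120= 0.00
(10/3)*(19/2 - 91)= -815/3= -271.67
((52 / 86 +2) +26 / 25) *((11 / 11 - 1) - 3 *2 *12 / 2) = -141048 / 1075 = -131.21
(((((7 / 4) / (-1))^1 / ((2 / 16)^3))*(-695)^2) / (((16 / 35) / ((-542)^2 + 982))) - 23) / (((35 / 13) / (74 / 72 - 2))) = 3627579615842299 / 36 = 100766100440063.86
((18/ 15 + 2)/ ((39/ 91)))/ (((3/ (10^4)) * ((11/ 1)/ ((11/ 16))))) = 14000/ 9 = 1555.56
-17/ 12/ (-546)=17/ 6552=0.00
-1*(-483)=483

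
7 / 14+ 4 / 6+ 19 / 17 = 233 / 102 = 2.28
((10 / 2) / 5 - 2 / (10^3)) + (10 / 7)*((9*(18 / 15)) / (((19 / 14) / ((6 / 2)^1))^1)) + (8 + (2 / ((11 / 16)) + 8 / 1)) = 5644291 / 104500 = 54.01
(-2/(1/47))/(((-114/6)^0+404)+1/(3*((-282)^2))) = -22425768/96621661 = -0.23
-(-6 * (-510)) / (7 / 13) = -39780 / 7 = -5682.86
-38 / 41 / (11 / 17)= -646 / 451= -1.43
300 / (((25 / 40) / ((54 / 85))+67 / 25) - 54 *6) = -3240000 / 3459631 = -0.94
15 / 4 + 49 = 211 / 4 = 52.75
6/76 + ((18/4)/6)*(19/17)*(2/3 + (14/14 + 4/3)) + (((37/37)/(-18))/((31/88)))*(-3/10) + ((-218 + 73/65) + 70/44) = -3653732725/17182308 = -212.65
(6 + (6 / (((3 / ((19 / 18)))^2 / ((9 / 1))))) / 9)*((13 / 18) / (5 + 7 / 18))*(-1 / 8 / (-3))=42601 / 1131408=0.04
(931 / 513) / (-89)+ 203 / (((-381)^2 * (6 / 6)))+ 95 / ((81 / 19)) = 22.26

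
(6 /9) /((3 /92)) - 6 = 130 /9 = 14.44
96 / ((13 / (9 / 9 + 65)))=6336 / 13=487.38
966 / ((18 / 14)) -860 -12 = -362 / 3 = -120.67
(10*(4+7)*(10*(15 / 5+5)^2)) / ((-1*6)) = -11733.33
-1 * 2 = -2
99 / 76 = 1.30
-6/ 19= -0.32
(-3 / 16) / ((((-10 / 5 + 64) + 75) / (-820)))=615 / 548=1.12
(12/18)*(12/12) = 2/3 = 0.67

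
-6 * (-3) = 18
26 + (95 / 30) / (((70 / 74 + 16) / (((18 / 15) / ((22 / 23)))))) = 95231 / 3630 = 26.23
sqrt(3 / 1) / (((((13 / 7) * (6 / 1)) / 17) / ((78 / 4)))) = 119 * sqrt(3) / 4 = 51.53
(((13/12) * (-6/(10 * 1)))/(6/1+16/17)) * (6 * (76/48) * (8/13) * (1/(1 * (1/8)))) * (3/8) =-969/590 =-1.64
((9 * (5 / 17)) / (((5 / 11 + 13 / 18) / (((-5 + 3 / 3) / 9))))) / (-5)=0.20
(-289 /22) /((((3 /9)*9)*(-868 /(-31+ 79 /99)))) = -0.15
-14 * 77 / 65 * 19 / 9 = -20482 / 585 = -35.01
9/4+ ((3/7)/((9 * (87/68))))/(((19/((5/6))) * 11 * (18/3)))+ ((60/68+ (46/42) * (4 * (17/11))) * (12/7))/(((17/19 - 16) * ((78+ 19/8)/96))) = 811688057071/669345924492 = 1.21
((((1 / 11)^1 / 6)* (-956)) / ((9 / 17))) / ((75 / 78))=-211276 / 7425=-28.45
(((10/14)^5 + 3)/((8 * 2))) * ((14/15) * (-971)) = -25996583/144060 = -180.46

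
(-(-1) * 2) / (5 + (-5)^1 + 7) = 2 / 7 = 0.29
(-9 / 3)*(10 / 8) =-15 / 4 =-3.75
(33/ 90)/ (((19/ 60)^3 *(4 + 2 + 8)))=39600/ 48013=0.82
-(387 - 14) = -373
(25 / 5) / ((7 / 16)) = 11.43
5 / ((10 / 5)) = 5 / 2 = 2.50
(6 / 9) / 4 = 1 / 6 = 0.17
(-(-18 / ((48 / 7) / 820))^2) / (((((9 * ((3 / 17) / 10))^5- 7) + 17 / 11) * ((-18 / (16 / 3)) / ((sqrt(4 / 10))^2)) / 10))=-25729484271260000000 / 25556952486069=-1006750.87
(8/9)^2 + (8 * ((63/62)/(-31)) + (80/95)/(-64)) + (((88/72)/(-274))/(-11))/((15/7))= 2086695313/4052402460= 0.51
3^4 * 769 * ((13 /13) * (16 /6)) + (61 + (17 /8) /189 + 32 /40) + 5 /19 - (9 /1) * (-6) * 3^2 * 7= 24356758207 /143640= 169568.07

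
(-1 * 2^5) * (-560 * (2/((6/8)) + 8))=573440/3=191146.67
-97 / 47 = -2.06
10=10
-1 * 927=-927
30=30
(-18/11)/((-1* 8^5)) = 9/180224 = 0.00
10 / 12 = 5 / 6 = 0.83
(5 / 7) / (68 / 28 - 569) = -5 / 3966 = -0.00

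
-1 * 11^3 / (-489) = 1331 / 489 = 2.72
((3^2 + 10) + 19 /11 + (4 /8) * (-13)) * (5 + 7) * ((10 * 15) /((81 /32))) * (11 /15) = 200320 /27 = 7419.26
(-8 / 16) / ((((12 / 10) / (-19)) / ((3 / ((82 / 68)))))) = 1615 / 82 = 19.70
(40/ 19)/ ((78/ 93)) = 620/ 247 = 2.51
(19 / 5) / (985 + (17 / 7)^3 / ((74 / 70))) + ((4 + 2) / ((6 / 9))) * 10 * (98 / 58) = 39919657463 / 262503650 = 152.07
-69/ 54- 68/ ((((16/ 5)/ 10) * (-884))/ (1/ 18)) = -263/ 208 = -1.26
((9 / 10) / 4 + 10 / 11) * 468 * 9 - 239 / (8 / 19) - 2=4207.17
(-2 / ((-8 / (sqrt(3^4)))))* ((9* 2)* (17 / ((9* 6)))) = 51 / 4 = 12.75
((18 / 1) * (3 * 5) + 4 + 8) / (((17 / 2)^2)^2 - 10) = 0.05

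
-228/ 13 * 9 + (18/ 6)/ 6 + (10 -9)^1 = -4065/ 26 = -156.35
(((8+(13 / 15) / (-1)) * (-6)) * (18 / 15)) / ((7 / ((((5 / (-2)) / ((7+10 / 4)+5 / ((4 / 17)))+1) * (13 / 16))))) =-157183 / 28700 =-5.48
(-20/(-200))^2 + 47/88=1197/2200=0.54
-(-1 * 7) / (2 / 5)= 35 / 2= 17.50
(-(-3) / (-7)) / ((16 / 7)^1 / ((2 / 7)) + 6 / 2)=-0.04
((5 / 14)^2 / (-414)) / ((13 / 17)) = -425 / 1054872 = -0.00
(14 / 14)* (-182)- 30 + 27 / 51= -3595 / 17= -211.47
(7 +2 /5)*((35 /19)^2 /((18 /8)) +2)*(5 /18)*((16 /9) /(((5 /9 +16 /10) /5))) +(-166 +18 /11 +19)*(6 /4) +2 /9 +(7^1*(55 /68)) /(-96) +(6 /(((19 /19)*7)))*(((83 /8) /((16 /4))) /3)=-89062086063311 /475240639104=-187.40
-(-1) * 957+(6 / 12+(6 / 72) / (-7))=80429 / 84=957.49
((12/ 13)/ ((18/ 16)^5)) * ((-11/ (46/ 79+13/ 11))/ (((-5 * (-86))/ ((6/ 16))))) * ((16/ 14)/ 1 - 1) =-78307328/ 196785024345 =-0.00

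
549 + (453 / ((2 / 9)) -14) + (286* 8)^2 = 10475035 / 2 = 5237517.50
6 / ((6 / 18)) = 18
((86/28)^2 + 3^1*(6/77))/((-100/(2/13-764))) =20697099/280280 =73.84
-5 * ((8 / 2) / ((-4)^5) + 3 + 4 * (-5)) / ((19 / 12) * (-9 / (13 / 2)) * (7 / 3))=-282945 / 17024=-16.62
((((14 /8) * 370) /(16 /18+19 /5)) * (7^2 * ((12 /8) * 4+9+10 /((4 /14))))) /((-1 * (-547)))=71386875 /115417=618.51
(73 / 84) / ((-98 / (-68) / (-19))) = -23579 / 2058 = -11.46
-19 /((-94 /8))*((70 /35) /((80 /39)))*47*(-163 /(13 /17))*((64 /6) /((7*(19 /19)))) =-842384 /35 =-24068.11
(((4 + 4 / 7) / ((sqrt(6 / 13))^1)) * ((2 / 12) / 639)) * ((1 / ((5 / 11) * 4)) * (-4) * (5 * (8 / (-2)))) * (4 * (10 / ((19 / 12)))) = 1.95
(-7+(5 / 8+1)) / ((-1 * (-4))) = -43 / 32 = -1.34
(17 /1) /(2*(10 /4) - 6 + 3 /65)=-1105 /62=-17.82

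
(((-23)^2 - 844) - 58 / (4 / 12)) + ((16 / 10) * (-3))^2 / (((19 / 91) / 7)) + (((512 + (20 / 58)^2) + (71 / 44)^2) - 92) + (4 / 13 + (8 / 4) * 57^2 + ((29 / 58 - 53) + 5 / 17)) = 1222450224875327 / 170917775600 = 7152.27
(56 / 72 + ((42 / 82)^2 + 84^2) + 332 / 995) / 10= 53118576514 / 75266775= 705.74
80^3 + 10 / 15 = 1536002 / 3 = 512000.67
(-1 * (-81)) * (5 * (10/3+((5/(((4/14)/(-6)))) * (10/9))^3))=-643123650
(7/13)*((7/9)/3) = 49/351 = 0.14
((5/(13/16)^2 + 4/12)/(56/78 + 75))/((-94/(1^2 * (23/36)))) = -0.00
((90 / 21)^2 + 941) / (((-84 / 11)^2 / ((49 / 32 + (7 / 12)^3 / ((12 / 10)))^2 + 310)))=191307637952248169 / 37165897875456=5147.40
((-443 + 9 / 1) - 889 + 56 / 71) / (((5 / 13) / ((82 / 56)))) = -7148063 / 1420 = -5033.85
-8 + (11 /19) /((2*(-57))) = -17339 /2166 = -8.01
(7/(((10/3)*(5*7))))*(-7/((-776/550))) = 231/776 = 0.30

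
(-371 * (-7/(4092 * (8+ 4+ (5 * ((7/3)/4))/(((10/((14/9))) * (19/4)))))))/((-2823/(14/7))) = -148029/3982133210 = -0.00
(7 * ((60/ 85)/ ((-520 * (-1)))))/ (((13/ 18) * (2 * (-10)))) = -189/ 287300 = -0.00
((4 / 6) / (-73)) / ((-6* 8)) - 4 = -21023 / 5256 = -4.00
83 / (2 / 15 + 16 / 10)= 1245 / 26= 47.88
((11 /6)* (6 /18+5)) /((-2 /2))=-88 /9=-9.78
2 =2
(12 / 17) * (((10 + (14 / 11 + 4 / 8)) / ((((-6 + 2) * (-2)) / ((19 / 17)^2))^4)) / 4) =13196228482857 / 10686190726897664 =0.00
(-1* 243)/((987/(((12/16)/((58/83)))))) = -20169/76328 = -0.26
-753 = -753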